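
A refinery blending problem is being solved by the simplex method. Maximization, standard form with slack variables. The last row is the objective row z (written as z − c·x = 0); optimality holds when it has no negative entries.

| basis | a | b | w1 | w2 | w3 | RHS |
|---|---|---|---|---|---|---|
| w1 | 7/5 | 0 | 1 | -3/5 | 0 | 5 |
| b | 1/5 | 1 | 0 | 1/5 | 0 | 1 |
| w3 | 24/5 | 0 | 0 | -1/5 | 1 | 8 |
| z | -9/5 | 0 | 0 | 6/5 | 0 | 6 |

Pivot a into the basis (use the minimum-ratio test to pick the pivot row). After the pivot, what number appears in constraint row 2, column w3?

Ratio test on column a — row 1: 5/(7/5) = 25/7; row 2: 1/(1/5) = 5; row 3: 8/(24/5) = 5/3. Minimum is 5/3 at row 3 (w3 leaves); pivot element 24/5.
Divide row 3 by 24/5; eliminate column a from the other rows.
Row 2 update in column w3: 0 − (1/5)·(5/24) = -1/24.

-1/24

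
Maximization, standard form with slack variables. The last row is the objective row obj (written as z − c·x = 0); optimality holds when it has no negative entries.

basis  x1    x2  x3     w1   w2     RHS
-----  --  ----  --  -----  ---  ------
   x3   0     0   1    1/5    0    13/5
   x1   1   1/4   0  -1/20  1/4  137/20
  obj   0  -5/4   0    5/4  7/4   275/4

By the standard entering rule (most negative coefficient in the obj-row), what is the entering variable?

Negative obj-row entries: x2: -5/4.
The most negative is -5/4 in column x2, so x2 enters.

x2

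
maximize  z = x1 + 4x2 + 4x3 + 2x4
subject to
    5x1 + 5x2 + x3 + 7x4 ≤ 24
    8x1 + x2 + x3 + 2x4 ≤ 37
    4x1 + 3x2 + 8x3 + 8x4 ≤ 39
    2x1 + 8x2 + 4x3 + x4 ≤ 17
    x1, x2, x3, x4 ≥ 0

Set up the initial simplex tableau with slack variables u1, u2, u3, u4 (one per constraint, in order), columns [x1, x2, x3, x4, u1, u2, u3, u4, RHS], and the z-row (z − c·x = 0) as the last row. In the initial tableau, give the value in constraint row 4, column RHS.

17

The RHS of constraint 4 is b_4 = 17.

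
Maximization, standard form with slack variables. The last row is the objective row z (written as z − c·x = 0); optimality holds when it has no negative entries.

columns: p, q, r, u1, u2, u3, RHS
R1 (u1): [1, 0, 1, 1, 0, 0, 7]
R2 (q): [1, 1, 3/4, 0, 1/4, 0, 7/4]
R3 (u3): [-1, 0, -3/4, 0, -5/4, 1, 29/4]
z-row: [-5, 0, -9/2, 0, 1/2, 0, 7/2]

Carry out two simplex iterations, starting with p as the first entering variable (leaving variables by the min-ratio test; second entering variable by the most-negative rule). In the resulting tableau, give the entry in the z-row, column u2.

2

Ratio test on column p — row 1: 7/1 = 7; row 2: (7/4)/1 = 7/4; row 3: entry -1 ≤ 0. Minimum is 7/4 at row 2 (q leaves); pivot element 1.
Divide row 2 by 1; eliminate column p from the other rows.
Second iteration: most negative z-row entry is -3/4 in column r, so r enters.
Ratio test on column r — row 1: (21/4)/(1/4) = 21; row 2: (7/4)/(3/4) = 7/3; row 3: entry 0 ≤ 0. Minimum is 7/3 at row 2 (p leaves); pivot element 3/4.
Divide row 2 by 3/4; eliminate column r from the other rows.
After both pivots, the entry at the z-row, column u2 is 2.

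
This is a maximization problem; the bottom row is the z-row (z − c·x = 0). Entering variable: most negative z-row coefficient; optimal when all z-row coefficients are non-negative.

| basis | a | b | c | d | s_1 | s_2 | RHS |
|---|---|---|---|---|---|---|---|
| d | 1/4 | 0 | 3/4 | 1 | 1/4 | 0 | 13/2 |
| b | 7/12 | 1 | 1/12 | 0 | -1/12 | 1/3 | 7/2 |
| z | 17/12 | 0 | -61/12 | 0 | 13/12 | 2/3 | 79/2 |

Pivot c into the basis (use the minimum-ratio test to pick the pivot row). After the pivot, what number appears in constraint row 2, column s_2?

Ratio test on column c — row 1: (13/2)/(3/4) = 26/3; row 2: (7/2)/(1/12) = 42. Minimum is 26/3 at row 1 (d leaves); pivot element 3/4.
Divide row 1 by 3/4; eliminate column c from the other rows.
Row 2 update in column s_2: 1/3 − (1/12)·0 = 1/3.

1/3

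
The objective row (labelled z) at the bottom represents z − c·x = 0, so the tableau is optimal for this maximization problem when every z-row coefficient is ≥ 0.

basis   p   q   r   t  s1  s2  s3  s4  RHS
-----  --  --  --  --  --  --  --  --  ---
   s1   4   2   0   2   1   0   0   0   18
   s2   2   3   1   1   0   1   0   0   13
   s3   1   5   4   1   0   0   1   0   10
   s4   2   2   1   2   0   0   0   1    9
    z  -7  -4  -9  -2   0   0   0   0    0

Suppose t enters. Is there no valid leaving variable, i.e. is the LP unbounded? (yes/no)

Column t has positive entries in row(s) 1, 2, 3, 4, so the ratio test bounds it — not unbounded.

no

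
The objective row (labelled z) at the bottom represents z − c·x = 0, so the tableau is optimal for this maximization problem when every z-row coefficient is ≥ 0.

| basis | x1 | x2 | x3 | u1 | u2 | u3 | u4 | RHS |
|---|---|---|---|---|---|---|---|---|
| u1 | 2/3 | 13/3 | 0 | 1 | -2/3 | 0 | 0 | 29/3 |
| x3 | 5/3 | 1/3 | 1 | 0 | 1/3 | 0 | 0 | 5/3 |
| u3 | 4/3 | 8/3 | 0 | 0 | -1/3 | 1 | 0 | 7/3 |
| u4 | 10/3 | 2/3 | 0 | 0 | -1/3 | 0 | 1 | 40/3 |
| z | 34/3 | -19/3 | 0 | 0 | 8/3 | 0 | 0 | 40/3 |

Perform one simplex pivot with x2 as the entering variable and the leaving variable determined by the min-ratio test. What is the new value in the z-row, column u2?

Ratio test on column x2 — row 1: (29/3)/(13/3) = 29/13; row 2: (5/3)/(1/3) = 5; row 3: (7/3)/(8/3) = 7/8; row 4: (40/3)/(2/3) = 20. Minimum is 7/8 at row 3 (u3 leaves); pivot element 8/3.
Divide row 3 by 8/3; eliminate column x2 from the other rows.
z-row update in column u2: 8/3 − (-19/3)·(-1/8) = 15/8.

15/8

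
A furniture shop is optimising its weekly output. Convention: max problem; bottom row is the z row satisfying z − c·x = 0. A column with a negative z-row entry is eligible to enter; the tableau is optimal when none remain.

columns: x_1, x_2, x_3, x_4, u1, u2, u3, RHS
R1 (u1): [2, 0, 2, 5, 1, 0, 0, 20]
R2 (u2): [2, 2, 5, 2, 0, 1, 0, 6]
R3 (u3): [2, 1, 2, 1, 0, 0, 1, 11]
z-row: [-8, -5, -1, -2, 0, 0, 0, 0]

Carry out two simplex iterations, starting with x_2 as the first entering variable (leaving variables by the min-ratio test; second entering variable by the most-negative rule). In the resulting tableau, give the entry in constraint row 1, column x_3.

-3

Ratio test on column x_2 — row 1: entry 0 ≤ 0; row 2: 6/2 = 3; row 3: 11/1 = 11. Minimum is 3 at row 2 (u2 leaves); pivot element 2.
Divide row 2 by 2; eliminate column x_2 from the other rows.
Second iteration: most negative z-row entry is -3 in column x_1, so x_1 enters.
Ratio test on column x_1 — row 1: 20/2 = 10; row 2: 3/1 = 3; row 3: 8/1 = 8. Minimum is 3 at row 2 (x_2 leaves); pivot element 1.
Divide row 2 by 1; eliminate column x_1 from the other rows.
After both pivots, the entry at constraint row 1, column x_3 is -3.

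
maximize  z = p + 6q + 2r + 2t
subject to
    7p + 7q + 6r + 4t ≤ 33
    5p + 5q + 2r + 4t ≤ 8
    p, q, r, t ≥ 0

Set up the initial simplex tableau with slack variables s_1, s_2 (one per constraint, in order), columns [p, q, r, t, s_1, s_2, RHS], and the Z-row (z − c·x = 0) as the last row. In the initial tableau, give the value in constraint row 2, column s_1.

0

Slack s_1 belongs to constraint 1; its column is the unit vector e_1, so the entry in row 2 is 0.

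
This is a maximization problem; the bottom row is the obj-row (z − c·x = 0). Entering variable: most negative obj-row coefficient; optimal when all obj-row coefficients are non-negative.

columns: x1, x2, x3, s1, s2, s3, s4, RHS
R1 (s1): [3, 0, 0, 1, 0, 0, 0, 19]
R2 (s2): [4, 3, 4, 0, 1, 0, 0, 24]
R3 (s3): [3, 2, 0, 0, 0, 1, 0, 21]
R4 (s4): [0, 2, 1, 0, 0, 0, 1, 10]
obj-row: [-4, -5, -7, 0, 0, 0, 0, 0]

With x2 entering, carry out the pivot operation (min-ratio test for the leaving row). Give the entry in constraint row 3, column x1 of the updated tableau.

3

Ratio test on column x2 — row 1: entry 0 ≤ 0; row 2: 24/3 = 8; row 3: 21/2 = 21/2; row 4: 10/2 = 5. Minimum is 5 at row 4 (s4 leaves); pivot element 2.
Divide row 4 by 2; eliminate column x2 from the other rows.
Row 3 update in column x1: 3 − 2·0 = 3.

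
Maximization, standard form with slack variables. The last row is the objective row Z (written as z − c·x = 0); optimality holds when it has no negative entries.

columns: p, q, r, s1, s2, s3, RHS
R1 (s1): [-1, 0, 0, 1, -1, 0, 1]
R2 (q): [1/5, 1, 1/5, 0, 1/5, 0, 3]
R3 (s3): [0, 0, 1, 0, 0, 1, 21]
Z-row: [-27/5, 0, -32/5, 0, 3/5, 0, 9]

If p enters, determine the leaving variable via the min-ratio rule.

Column p entries and ratios — s1: -1 ≤ 0, skip; q: 3/(1/5) = 15; s3: 0 ≤ 0, skip.
Smallest ratio is 15 in the row of q, so q leaves.

q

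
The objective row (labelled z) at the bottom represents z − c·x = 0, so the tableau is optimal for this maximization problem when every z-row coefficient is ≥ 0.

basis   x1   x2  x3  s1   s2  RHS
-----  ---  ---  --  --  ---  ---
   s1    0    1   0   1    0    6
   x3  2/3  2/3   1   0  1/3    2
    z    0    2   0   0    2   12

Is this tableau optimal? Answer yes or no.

yes

Every z-row coefficient is ≥ 0, so the tableau is optimal.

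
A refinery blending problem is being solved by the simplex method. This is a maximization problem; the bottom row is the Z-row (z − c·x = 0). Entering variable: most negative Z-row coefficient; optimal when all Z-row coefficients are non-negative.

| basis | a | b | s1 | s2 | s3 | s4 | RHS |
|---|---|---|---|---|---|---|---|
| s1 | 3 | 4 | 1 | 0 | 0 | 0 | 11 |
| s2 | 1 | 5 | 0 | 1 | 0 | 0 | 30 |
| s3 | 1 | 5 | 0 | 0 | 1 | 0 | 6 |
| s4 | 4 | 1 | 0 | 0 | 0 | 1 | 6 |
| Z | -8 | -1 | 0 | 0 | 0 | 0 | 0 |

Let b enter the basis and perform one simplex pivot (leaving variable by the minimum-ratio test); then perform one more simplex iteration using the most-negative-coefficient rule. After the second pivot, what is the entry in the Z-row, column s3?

Ratio test on column b — row 1: 11/4 = 11/4; row 2: 30/5 = 6; row 3: 6/5 = 6/5; row 4: 6/1 = 6. Minimum is 6/5 at row 3 (s3 leaves); pivot element 5.
Divide row 3 by 5; eliminate column b from the other rows.
Second iteration: most negative Z-row entry is -39/5 in column a, so a enters.
Ratio test on column a — row 1: (31/5)/(11/5) = 31/11; row 2: entry 0 ≤ 0; row 3: (6/5)/(1/5) = 6; row 4: (24/5)/(19/5) = 24/19. Minimum is 24/19 at row 4 (s4 leaves); pivot element 19/5.
Divide row 4 by 19/5; eliminate column a from the other rows.
After both pivots, the entry at the Z-row, column s3 is -4/19.

-4/19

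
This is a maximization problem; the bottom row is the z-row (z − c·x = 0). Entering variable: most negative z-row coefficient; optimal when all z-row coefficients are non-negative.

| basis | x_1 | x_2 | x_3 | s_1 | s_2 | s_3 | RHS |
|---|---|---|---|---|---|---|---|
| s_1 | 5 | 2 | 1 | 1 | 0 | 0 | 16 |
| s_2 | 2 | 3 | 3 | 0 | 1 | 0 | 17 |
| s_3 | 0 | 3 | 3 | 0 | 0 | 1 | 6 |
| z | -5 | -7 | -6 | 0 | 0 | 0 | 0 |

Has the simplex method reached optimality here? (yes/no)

The z-row has a negative entry -7 in column x_2, so it is not optimal.

no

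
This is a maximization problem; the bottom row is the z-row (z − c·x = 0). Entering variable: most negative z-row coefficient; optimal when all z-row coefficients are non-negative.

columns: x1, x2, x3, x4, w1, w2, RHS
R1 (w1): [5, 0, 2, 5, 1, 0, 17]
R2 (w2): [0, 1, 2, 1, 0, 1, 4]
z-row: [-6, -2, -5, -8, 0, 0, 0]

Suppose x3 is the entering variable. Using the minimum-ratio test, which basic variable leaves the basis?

w2

Column x3 entries and ratios — w1: 17/2 = 17/2; w2: 4/2 = 2.
Smallest ratio is 2 in the row of w2, so w2 leaves.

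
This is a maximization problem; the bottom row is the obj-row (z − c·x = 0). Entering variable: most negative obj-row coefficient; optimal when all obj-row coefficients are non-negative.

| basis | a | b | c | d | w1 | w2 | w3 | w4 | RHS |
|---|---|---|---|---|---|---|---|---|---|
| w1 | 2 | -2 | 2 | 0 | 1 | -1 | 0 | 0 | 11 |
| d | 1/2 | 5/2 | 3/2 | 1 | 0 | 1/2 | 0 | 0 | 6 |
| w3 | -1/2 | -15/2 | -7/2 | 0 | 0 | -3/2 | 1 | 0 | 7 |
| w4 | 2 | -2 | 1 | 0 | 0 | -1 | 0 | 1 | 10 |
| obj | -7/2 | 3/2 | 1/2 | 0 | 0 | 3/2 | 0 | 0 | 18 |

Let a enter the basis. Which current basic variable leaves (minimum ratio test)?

Column a entries and ratios — w1: 11/2 = 11/2; d: 6/(1/2) = 12; w3: -1/2 ≤ 0, skip; w4: 10/2 = 5.
Smallest ratio is 5 in the row of w4, so w4 leaves.

w4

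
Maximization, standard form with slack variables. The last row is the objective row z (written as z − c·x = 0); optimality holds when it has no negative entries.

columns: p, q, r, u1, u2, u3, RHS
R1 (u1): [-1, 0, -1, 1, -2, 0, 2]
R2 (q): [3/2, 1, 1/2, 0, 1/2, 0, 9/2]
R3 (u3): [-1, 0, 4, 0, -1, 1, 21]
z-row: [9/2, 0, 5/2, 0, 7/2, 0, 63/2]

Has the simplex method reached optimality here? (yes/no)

Every z-row coefficient is ≥ 0, so the tableau is optimal.

yes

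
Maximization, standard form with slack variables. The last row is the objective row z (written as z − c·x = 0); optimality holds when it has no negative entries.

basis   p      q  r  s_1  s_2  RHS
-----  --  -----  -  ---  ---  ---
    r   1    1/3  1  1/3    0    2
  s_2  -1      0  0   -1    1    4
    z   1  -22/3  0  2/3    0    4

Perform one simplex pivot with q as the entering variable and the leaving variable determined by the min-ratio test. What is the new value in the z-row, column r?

22

Ratio test on column q — row 1: 2/(1/3) = 6; row 2: entry 0 ≤ 0. Minimum is 6 at row 1 (r leaves); pivot element 1/3.
Divide row 1 by 1/3; eliminate column q from the other rows.
z-row update in column r: 0 − (-22/3)·3 = 22.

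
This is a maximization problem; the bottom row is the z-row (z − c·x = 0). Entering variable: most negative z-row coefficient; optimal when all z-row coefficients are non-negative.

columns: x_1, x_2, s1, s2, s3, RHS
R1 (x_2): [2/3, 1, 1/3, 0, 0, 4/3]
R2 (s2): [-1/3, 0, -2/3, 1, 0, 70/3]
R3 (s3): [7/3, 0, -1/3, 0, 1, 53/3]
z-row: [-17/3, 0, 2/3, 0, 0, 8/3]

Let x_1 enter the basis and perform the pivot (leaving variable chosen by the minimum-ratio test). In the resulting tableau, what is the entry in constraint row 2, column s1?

Ratio test on column x_1 — row 1: (4/3)/(2/3) = 2; row 2: entry -1/3 ≤ 0; row 3: (53/3)/(7/3) = 53/7. Minimum is 2 at row 1 (x_2 leaves); pivot element 2/3.
Divide row 1 by 2/3; eliminate column x_1 from the other rows.
Row 2 update in column s1: -2/3 − (-1/3)·(1/2) = -1/2.

-1/2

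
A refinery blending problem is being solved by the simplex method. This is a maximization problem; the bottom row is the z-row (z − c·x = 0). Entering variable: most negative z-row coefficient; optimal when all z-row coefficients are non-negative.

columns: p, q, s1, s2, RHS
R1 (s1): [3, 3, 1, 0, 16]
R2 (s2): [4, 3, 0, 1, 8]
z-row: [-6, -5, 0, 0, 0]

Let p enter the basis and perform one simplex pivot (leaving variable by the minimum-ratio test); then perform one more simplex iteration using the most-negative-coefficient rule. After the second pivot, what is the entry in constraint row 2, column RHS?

Ratio test on column p — row 1: 16/3 = 16/3; row 2: 8/4 = 2. Minimum is 2 at row 2 (s2 leaves); pivot element 4.
Divide row 2 by 4; eliminate column p from the other rows.
Second iteration: most negative z-row entry is -1/2 in column q, so q enters.
Ratio test on column q — row 1: 10/(3/4) = 40/3; row 2: 2/(3/4) = 8/3. Minimum is 8/3 at row 2 (p leaves); pivot element 3/4.
Divide row 2 by 3/4; eliminate column q from the other rows.
After both pivots, the entry at constraint row 2, column RHS is 8/3.

8/3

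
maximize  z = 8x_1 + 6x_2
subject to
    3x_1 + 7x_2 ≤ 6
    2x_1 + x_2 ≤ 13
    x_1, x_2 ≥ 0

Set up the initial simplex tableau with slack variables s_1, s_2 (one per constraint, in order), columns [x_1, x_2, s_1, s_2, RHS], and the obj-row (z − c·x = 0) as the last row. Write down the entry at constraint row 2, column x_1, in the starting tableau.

Constraint 2 has coefficient 2 on x_1.

2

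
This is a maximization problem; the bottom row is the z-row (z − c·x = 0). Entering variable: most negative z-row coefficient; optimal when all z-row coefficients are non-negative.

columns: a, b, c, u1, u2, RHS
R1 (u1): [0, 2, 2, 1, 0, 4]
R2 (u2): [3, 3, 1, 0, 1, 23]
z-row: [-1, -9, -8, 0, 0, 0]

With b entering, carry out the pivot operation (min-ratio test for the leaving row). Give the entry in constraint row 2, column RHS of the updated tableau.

17

Ratio test on column b — row 1: 4/2 = 2; row 2: 23/3 = 23/3. Minimum is 2 at row 1 (u1 leaves); pivot element 2.
Divide row 1 by 2; eliminate column b from the other rows.
Row 2 update in column RHS: 23 − 3·2 = 17.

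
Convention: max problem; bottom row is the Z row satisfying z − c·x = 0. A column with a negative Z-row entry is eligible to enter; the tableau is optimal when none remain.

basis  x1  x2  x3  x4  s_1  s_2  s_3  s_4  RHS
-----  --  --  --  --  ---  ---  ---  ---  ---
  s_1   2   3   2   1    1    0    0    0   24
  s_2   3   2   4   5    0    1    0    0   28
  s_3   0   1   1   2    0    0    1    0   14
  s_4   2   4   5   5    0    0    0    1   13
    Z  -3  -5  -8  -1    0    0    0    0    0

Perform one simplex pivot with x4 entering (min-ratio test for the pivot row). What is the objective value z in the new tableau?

13/5

Ratio test on column x4 — row 1: 24/1 = 24; row 2: 28/5 = 28/5; row 3: 14/2 = 7; row 4: 13/5 = 13/5. Minimum is 13/5 at row 4 (s_4 leaves); pivot element 5.
Pivot on row 4; the Z-row RHS becomes 0 − (-1)·(13/5) = 13/5.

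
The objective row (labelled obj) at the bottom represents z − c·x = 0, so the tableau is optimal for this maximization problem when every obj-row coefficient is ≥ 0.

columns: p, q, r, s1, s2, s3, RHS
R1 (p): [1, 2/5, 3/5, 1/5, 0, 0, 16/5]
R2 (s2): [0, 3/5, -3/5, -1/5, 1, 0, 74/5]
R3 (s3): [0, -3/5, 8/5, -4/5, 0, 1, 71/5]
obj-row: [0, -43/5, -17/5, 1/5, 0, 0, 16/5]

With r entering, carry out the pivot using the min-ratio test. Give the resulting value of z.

64/3

Ratio test on column r — row 1: (16/5)/(3/5) = 16/3; row 2: entry -3/5 ≤ 0; row 3: (71/5)/(8/5) = 71/8. Minimum is 16/3 at row 1 (p leaves); pivot element 3/5.
Pivot on row 1; the obj-row RHS becomes 16/5 − (-17/5)·(16/3) = 64/3.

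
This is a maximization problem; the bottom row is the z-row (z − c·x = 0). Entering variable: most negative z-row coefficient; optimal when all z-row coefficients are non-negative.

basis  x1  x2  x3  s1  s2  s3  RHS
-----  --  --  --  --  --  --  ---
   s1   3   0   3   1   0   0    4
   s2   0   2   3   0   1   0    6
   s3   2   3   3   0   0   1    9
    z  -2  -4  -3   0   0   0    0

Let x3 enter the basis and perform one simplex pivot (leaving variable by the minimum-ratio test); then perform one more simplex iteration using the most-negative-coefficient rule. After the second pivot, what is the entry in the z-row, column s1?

Ratio test on column x3 — row 1: 4/3 = 4/3; row 2: 6/3 = 2; row 3: 9/3 = 3. Minimum is 4/3 at row 1 (s1 leaves); pivot element 3.
Divide row 1 by 3; eliminate column x3 from the other rows.
Second iteration: most negative z-row entry is -4 in column x2, so x2 enters.
Ratio test on column x2 — row 1: entry 0 ≤ 0; row 2: 2/2 = 1; row 3: 5/3 = 5/3. Minimum is 1 at row 2 (s2 leaves); pivot element 2.
Divide row 2 by 2; eliminate column x2 from the other rows.
After both pivots, the entry at the z-row, column s1 is -1.

-1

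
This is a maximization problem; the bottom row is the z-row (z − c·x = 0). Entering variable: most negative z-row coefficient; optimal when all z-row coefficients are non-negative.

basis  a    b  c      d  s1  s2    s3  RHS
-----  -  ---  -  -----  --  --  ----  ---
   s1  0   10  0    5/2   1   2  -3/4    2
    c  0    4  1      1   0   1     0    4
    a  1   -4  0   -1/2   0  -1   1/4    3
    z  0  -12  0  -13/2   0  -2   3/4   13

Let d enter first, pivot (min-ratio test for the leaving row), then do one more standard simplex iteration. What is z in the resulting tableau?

Ratio test on column d — row 1: 2/(5/2) = 4/5; row 2: 4/1 = 4; row 3: entry -1/2 ≤ 0. Minimum is 4/5 at row 1 (s1 leaves); pivot element 5/2.
Pivot on row 1; the z-row RHS becomes 13 − (-13/2)·(4/5) = 91/5.
Next entering variable (most negative z-row entry -6/5): s3.
Ratio test on column s3 — row 1: entry -3/10 ≤ 0; row 2: (16/5)/(3/10) = 32/3; row 3: (17/5)/(1/10) = 34. Minimum is 32/3 at row 2 (c leaves); pivot element 3/10.
After the second pivot the z-row RHS is 91/5 − (-6/5)·(32/3) = 31.

31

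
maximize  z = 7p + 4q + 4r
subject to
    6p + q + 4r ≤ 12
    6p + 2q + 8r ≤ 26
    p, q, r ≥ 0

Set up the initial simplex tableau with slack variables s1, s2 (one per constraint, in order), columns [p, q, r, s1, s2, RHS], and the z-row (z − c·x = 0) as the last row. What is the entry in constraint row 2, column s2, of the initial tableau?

Slack s2 belongs to constraint 2; its column is the unit vector e_2, so the entry in row 2 is 1.

1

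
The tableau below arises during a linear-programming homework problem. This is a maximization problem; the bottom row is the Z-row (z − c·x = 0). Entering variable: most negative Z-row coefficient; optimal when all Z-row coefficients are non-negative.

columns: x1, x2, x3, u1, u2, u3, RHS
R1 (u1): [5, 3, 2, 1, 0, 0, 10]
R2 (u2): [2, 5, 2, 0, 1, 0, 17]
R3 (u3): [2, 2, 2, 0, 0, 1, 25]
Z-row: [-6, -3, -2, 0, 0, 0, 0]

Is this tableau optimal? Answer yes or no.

The Z-row has a negative entry -6 in column x1, so it is not optimal.

no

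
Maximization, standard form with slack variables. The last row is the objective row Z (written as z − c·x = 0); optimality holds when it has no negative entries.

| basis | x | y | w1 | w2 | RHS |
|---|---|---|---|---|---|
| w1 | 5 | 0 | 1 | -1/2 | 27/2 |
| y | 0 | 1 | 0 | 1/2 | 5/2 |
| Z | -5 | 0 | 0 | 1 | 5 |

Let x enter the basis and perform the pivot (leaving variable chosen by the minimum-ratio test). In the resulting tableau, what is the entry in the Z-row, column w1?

Ratio test on column x — row 1: (27/2)/5 = 27/10; row 2: entry 0 ≤ 0. Minimum is 27/10 at row 1 (w1 leaves); pivot element 5.
Divide row 1 by 5; eliminate column x from the other rows.
Z-row update in column w1: 0 − (-5)·(1/5) = 1.

1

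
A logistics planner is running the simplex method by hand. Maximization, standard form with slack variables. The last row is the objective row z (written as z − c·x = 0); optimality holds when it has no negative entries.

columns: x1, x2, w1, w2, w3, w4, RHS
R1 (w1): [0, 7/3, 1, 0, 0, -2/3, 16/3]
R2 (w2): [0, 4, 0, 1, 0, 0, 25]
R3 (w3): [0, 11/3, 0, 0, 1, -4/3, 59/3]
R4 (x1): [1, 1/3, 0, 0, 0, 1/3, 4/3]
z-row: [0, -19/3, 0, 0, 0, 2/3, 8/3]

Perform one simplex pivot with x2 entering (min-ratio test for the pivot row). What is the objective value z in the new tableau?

Ratio test on column x2 — row 1: (16/3)/(7/3) = 16/7; row 2: 25/4 = 25/4; row 3: (59/3)/(11/3) = 59/11; row 4: (4/3)/(1/3) = 4. Minimum is 16/7 at row 1 (w1 leaves); pivot element 7/3.
Pivot on row 1; the z-row RHS becomes 8/3 − (-19/3)·(16/7) = 120/7.

120/7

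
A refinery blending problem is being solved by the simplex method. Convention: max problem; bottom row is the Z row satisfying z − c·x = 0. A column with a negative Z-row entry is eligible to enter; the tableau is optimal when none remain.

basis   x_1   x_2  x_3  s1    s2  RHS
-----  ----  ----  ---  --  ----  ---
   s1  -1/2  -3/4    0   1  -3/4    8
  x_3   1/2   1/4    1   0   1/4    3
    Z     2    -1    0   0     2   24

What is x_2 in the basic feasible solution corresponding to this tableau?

x_2 is not in the basis, so in the current basic feasible solution x_2 = 0.

0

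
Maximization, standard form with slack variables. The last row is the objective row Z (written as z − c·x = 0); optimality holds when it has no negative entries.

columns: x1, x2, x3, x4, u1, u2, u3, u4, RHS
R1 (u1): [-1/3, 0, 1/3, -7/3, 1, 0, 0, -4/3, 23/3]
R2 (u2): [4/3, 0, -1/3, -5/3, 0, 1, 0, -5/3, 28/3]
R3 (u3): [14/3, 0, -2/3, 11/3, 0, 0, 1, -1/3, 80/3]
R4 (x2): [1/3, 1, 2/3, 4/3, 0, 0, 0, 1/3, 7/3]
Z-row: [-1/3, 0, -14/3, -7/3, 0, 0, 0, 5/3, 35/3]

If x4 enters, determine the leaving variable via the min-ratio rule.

x2

Column x4 entries and ratios — u1: -7/3 ≤ 0, skip; u2: -5/3 ≤ 0, skip; u3: (80/3)/(11/3) = 80/11; x2: (7/3)/(4/3) = 7/4.
Smallest ratio is 7/4 in the row of x2, so x2 leaves.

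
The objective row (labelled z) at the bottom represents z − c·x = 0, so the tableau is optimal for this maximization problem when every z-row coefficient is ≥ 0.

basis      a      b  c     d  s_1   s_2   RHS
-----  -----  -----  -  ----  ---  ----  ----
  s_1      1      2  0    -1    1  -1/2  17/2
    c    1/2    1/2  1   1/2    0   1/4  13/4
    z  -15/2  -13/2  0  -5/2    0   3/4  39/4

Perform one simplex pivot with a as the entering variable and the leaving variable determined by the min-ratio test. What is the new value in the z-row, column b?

Ratio test on column a — row 1: (17/2)/1 = 17/2; row 2: (13/4)/(1/2) = 13/2. Minimum is 13/2 at row 2 (c leaves); pivot element 1/2.
Divide row 2 by 1/2; eliminate column a from the other rows.
z-row update in column b: -13/2 − (-15/2)·1 = 1.

1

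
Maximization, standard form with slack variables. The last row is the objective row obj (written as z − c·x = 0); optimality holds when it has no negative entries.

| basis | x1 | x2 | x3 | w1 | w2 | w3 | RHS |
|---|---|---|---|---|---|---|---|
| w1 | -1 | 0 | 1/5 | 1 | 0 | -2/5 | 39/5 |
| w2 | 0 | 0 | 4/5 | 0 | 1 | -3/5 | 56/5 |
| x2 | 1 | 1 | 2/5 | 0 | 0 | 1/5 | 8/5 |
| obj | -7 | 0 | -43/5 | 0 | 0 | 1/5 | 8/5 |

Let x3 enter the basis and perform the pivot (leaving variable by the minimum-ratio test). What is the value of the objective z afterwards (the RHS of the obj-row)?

36

Ratio test on column x3 — row 1: (39/5)/(1/5) = 39; row 2: (56/5)/(4/5) = 14; row 3: (8/5)/(2/5) = 4. Minimum is 4 at row 3 (x2 leaves); pivot element 2/5.
Pivot on row 3; the obj-row RHS becomes 8/5 − (-43/5)·4 = 36.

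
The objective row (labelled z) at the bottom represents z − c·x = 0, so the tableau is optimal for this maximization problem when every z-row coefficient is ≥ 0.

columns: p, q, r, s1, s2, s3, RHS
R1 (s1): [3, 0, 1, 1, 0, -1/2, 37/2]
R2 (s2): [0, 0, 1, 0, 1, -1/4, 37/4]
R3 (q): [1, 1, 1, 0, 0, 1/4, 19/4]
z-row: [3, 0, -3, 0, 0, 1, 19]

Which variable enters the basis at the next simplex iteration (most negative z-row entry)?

r

Negative z-row entries: r: -3.
The most negative is -3 in column r, so r enters.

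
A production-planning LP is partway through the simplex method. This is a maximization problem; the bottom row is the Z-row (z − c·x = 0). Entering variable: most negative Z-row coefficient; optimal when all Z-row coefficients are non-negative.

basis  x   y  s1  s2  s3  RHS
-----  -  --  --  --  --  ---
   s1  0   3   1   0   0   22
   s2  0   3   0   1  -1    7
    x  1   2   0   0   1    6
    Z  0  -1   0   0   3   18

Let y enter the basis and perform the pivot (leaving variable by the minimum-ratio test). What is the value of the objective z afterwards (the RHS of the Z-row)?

Ratio test on column y — row 1: 22/3 = 22/3; row 2: 7/3 = 7/3; row 3: 6/2 = 3. Minimum is 7/3 at row 2 (s2 leaves); pivot element 3.
Pivot on row 2; the Z-row RHS becomes 18 − (-1)·(7/3) = 61/3.

61/3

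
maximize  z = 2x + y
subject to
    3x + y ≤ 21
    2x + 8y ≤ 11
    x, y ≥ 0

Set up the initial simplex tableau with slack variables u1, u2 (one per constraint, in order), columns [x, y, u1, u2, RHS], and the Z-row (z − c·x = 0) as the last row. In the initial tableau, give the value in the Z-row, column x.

-2

The Z-row carries the negated objective coefficients: the x entry is -2.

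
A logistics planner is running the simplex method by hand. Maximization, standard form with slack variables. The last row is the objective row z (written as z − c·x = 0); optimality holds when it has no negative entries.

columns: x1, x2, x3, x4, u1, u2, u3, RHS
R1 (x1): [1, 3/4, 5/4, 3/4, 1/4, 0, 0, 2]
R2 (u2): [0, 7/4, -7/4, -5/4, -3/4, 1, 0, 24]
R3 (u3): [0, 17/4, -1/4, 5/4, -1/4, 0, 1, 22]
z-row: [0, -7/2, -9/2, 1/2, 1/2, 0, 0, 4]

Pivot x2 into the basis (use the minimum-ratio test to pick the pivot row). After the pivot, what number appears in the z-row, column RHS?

40/3

Ratio test on column x2 — row 1: 2/(3/4) = 8/3; row 2: 24/(7/4) = 96/7; row 3: 22/(17/4) = 88/17. Minimum is 8/3 at row 1 (x1 leaves); pivot element 3/4.
Divide row 1 by 3/4; eliminate column x2 from the other rows.
z-row update in column RHS: 4 − (-7/2)·(8/3) = 40/3.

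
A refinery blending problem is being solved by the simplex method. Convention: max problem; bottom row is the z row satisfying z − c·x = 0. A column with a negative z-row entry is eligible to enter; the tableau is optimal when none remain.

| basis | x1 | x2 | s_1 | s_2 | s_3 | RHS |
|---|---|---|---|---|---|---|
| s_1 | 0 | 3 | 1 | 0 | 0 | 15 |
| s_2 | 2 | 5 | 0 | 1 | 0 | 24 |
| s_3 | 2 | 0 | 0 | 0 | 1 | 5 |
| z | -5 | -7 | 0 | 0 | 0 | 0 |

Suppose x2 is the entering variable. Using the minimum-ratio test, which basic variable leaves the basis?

s_2

Column x2 entries and ratios — s_1: 15/3 = 5; s_2: 24/5 = 24/5; s_3: 0 ≤ 0, skip.
Smallest ratio is 24/5 in the row of s_2, so s_2 leaves.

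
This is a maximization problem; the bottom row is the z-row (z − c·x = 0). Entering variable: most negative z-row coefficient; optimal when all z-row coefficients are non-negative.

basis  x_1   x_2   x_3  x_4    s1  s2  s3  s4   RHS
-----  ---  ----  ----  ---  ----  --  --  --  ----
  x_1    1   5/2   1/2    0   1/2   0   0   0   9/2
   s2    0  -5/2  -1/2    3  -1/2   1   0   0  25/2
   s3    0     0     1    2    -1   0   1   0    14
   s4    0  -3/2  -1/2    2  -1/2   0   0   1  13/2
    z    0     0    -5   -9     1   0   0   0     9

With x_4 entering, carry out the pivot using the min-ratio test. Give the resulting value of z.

153/4

Ratio test on column x_4 — row 1: entry 0 ≤ 0; row 2: (25/2)/3 = 25/6; row 3: 14/2 = 7; row 4: (13/2)/2 = 13/4. Minimum is 13/4 at row 4 (s4 leaves); pivot element 2.
Pivot on row 4; the z-row RHS becomes 9 − (-9)·(13/4) = 153/4.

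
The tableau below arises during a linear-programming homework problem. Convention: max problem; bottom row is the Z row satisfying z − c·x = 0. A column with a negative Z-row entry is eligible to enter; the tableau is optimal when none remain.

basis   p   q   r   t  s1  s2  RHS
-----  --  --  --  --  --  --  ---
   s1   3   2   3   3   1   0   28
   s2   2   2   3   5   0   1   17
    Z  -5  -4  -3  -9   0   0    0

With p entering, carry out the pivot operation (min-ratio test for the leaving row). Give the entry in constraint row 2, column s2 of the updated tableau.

Ratio test on column p — row 1: 28/3 = 28/3; row 2: 17/2 = 17/2. Minimum is 17/2 at row 2 (s2 leaves); pivot element 2.
Divide row 2 by 2; eliminate column p from the other rows.
In the new row 2, the s2 entry is the old entry divided by the pivot: 1/2 = 1/2.

1/2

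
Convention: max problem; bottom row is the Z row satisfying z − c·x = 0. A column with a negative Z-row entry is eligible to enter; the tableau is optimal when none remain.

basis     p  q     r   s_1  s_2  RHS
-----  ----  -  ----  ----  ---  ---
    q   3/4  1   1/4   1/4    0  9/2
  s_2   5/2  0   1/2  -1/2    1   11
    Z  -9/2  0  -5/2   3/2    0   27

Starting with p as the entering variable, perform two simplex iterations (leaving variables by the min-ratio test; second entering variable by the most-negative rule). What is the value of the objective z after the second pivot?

Ratio test on column p — row 1: (9/2)/(3/4) = 6; row 2: 11/(5/2) = 22/5. Minimum is 22/5 at row 2 (s_2 leaves); pivot element 5/2.
Pivot on row 2; the Z-row RHS becomes 27 − (-9/2)·(22/5) = 234/5.
Next entering variable (most negative Z-row entry -8/5): r.
Ratio test on column r — row 1: (6/5)/(1/10) = 12; row 2: (22/5)/(1/5) = 22. Minimum is 12 at row 1 (q leaves); pivot element 1/10.
After the second pivot the Z-row RHS is 234/5 − (-8/5)·12 = 66.

66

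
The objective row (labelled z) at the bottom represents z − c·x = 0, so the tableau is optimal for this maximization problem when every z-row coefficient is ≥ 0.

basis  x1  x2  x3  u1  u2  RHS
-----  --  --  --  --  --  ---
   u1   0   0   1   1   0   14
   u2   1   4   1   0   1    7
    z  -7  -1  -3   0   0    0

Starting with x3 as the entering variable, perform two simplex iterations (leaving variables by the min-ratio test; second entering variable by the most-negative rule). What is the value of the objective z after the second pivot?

Ratio test on column x3 — row 1: 14/1 = 14; row 2: 7/1 = 7. Minimum is 7 at row 2 (u2 leaves); pivot element 1.
Pivot on row 2; the z-row RHS becomes 0 − (-3)·7 = 21.
Next entering variable (most negative z-row entry -4): x1.
Ratio test on column x1 — row 1: entry -1 ≤ 0; row 2: 7/1 = 7. Minimum is 7 at row 2 (x3 leaves); pivot element 1.
After the second pivot the z-row RHS is 21 − (-4)·7 = 49.

49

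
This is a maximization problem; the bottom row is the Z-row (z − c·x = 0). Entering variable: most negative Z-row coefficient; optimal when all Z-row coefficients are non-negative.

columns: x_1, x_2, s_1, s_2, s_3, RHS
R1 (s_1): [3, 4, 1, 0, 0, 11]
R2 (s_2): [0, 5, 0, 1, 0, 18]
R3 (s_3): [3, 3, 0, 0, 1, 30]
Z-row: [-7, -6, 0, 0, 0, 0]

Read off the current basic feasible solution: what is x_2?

x_2 is not in the basis, so in the current basic feasible solution x_2 = 0.

0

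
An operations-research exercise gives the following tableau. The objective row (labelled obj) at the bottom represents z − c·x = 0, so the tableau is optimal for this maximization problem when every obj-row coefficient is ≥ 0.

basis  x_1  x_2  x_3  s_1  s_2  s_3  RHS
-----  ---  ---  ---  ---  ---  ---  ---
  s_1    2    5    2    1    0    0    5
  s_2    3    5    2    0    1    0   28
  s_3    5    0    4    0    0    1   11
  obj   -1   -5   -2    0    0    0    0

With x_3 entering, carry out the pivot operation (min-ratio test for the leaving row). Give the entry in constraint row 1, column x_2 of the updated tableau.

5/2

Ratio test on column x_3 — row 1: 5/2 = 5/2; row 2: 28/2 = 14; row 3: 11/4 = 11/4. Minimum is 5/2 at row 1 (s_1 leaves); pivot element 2.
Divide row 1 by 2; eliminate column x_3 from the other rows.
In the new row 1, the x_2 entry is the old entry divided by the pivot: 5/2 = 5/2.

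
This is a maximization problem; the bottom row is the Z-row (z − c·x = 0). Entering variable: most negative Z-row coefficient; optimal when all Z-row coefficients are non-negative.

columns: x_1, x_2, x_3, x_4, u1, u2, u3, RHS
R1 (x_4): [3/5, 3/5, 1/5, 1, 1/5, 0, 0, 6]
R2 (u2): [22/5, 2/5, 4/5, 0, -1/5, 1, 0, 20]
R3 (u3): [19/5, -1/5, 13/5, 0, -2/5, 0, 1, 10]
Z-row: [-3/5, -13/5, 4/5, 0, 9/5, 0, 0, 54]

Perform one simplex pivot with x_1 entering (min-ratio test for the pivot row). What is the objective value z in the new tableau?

1056/19

Ratio test on column x_1 — row 1: 6/(3/5) = 10; row 2: 20/(22/5) = 50/11; row 3: 10/(19/5) = 50/19. Minimum is 50/19 at row 3 (u3 leaves); pivot element 19/5.
Pivot on row 3; the Z-row RHS becomes 54 − (-3/5)·(50/19) = 1056/19.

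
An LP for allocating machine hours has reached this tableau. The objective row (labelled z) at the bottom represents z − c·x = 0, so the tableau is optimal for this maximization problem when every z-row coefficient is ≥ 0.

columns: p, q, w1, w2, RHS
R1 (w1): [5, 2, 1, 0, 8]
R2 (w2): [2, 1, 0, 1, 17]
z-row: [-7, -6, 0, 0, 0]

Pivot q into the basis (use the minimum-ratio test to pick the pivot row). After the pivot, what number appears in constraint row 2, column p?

-1/2

Ratio test on column q — row 1: 8/2 = 4; row 2: 17/1 = 17. Minimum is 4 at row 1 (w1 leaves); pivot element 2.
Divide row 1 by 2; eliminate column q from the other rows.
Row 2 update in column p: 2 − 1·(5/2) = -1/2.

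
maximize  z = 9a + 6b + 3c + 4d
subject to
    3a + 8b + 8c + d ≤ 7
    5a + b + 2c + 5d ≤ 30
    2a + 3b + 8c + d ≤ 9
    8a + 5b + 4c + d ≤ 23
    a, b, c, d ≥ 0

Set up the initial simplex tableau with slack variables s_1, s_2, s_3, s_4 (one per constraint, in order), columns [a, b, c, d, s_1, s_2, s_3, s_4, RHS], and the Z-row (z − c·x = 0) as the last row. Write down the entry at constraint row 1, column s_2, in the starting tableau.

Slack s_2 belongs to constraint 2; its column is the unit vector e_2, so the entry in row 1 is 0.

0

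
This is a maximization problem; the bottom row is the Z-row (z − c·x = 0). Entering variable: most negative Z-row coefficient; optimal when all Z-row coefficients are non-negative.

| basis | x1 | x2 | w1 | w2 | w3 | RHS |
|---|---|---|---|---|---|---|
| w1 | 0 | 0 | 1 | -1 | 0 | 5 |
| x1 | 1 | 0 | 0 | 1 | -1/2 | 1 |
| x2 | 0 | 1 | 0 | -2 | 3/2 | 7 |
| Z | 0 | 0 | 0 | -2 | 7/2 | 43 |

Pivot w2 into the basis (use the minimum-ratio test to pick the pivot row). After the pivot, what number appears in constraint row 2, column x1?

1

Ratio test on column w2 — row 1: entry -1 ≤ 0; row 2: 1/1 = 1; row 3: entry -2 ≤ 0. Minimum is 1 at row 2 (x1 leaves); pivot element 1.
Divide row 2 by 1; eliminate column w2 from the other rows.
In the new row 2, the x1 entry is the old entry divided by the pivot: 1/1 = 1.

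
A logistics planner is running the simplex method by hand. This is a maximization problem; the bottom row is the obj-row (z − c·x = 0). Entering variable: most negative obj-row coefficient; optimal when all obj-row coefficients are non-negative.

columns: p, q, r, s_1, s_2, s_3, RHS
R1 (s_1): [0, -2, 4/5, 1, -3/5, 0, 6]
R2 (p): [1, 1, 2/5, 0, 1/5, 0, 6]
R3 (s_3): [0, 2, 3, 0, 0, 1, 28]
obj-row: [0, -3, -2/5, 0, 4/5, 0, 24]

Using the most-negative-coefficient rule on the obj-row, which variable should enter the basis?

q

Negative obj-row entries: q: -3, r: -2/5.
The most negative is -3 in column q, so q enters.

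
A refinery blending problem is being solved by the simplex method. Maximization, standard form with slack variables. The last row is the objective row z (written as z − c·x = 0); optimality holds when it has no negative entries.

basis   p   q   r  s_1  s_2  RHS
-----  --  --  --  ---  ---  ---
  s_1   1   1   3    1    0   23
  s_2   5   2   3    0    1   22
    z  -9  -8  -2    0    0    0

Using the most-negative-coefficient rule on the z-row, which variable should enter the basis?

Negative z-row entries: p: -9, q: -8, r: -2.
The most negative is -9 in column p, so p enters.

p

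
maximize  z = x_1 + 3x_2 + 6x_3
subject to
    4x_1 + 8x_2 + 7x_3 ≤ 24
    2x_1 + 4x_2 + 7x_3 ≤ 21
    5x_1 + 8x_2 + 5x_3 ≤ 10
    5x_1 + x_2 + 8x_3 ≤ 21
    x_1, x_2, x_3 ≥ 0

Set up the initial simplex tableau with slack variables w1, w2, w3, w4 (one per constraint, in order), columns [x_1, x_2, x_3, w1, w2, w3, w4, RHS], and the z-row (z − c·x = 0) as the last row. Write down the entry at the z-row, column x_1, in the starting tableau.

The z-row carries the negated objective coefficients: the x_1 entry is -1.

-1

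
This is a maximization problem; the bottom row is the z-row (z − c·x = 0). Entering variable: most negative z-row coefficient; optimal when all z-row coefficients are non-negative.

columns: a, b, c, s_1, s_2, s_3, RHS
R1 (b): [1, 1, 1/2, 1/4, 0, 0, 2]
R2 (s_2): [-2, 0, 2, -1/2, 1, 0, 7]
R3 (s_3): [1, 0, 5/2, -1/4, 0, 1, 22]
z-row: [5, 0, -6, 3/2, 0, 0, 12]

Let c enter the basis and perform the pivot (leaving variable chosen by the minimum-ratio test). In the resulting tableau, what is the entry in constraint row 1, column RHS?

Ratio test on column c — row 1: 2/(1/2) = 4; row 2: 7/2 = 7/2; row 3: 22/(5/2) = 44/5. Minimum is 7/2 at row 2 (s_2 leaves); pivot element 2.
Divide row 2 by 2; eliminate column c from the other rows.
Row 1 update in column RHS: 2 − (1/2)·(7/2) = 1/4.

1/4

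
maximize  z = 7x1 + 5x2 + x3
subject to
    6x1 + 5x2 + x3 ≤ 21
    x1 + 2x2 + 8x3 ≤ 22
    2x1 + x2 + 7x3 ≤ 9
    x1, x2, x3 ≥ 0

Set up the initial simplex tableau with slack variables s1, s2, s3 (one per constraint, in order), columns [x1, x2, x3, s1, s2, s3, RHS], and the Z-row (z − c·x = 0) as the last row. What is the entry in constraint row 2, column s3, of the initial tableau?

0

Slack s3 belongs to constraint 3; its column is the unit vector e_3, so the entry in row 2 is 0.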